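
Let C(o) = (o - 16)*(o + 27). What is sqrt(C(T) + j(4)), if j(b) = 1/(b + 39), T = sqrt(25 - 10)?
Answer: sqrt(-770990 + 20339*sqrt(15))/43 ≈ 19.349*I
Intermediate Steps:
T = sqrt(15) ≈ 3.8730
j(b) = 1/(39 + b)
C(o) = (-16 + o)*(27 + o)
sqrt(C(T) + j(4)) = sqrt((-432 + (sqrt(15))**2 + 11*sqrt(15)) + 1/(39 + 4)) = sqrt((-432 + 15 + 11*sqrt(15)) + 1/43) = sqrt((-417 + 11*sqrt(15)) + 1/43) = sqrt(-17930/43 + 11*sqrt(15))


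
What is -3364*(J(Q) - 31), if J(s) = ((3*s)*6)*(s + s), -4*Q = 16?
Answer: -1833380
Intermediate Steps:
Q = -4 (Q = -¼*16 = -4)
J(s) = 36*s² (J(s) = (18*s)*(2*s) = 36*s²)
-3364*(J(Q) - 31) = -3364*(36*(-4)² - 31) = -3364*(36*16 - 31) = -3364*(576 - 31) = -3364*545 = -1833380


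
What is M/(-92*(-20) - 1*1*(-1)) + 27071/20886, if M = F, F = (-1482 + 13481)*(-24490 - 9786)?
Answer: -8589896705753/38451126 ≈ -2.2340e+5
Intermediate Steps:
F = -411277724 (F = 11999*(-34276) = -411277724)
M = -411277724
M/(-92*(-20) - 1*1*(-1)) + 27071/20886 = -411277724/(-92*(-20) - 1*1*(-1)) + 27071/20886 = -411277724/(1840 - 1*(-1)) + 27071*(1/20886) = -411277724/(1840 + 1) + 27071/20886 = -411277724/1841 + 27071/20886 = -8589896705753/38451126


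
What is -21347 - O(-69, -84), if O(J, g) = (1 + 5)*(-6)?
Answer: -21311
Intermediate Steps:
O(J, g) = -36 (O(J, g) = 6*(-6) = -36)
-21347 - O(-69, -84) = -21347 - 1*(-36) = -21347 + 36 = -21311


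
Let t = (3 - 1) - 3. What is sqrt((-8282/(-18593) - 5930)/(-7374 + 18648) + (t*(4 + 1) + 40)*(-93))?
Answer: I*sqrt(35761536466405531719)/104808741 ≈ 57.057*I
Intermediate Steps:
t = -1 (t = 2 - 3 = -1)
sqrt((-8282/(-18593) - 5930)/(-7374 + 18648) + (t*(4 + 1) + 40)*(-93)) = sqrt((-8282/(-18593) - 5930)/(-7374 + 18648) + (-(4 + 1) + 40)*(-93)) = sqrt((-8282*(-1/18593) - 5930)/11274 + (-1*5 + 40)*(-93)) = sqrt((8282/18593 - 5930)*(1/11274) + (-5 + 40)*(-93)) = sqrt(-110248208/18593*1/11274 + 35*(-93)) = sqrt(-55124104/104808741 - 3255) = sqrt(-341207576059/104808741) = I*sqrt(35761536466405531719)/104808741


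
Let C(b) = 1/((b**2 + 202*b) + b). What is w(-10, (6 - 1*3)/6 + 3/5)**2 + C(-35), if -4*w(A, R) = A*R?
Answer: 88933/11760 ≈ 7.5623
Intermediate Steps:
w(A, R) = -A*R/4
C(b) = 1/(b**2 + 203*b)
w(-10, (6 - 1*3)/6 + 3/5)**2 + C(-35) = (-1/4*(-10)*((6 - 1*3)/6 + 3/5))**2 + 1/((-35)*(203 - 35)) = (-1/4*(-10)*((6 - 3)*(1/6) + 3*(1/5)))**2 - 1/35/168 = (-1/4*(-10)*(3*(1/6) + 3/5))**2 - 1/35*1/168 = (-1/4*(-10)*(1/2 + 3/5))**2 - 1/5880 = (-1/4*(-10)*11/10)**2 - 1/5880 = (11/4)**2 - 1/5880 = 121/16 - 1/5880 = 88933/11760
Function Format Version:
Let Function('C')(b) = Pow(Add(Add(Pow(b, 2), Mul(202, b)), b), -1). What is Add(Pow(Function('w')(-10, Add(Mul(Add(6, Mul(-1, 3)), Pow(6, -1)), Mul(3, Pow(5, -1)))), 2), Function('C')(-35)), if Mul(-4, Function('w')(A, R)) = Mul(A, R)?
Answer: Rational(88933, 11760) ≈ 7.5623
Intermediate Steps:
Function('w')(A, R) = Mul(Rational(-1, 4), A, R) (Function('w')(A, R) = Mul(Rational(-1, 4), Mul(A, R)) = Mul(Rational(-1, 4), A, R))
Function('C')(b) = Pow(Add(Pow(b, 2), Mul(203, b)), -1)
Add(Pow(Function('w')(-10, Add(Mul(Add(6, Mul(-1, 3)), Pow(6, -1)), Mul(3, Pow(5, -1)))), 2), Function('C')(-35)) = Add(Pow(Mul(Rational(-1, 4), -10, Add(Mul(Add(6, Mul(-1, 3)), Pow(6, -1)), Mul(3, Pow(5, -1)))), 2), Mul(Pow(-35, -1), Pow(Add(203, -35), -1))) = Add(Pow(Mul(Rational(-1, 4), -10, Add(Mul(Add(6, -3), Rational(1, 6)), Mul(3, Rational(1, 5)))), 2), Mul(Rational(-1, 35), Pow(168, -1))) = Add(Pow(Mul(Rational(-1, 4), -10, Add(Mul(3, Rational(1, 6)), Rational(3, 5))), 2), Mul(Rational(-1, 35), Rational(1, 168))) = Add(Pow(Mul(Rational(-1, 4), -10, Add(Rational(1, 2), Rational(3, 5))), 2), Rational(-1, 5880)) = Add(Pow(Mul(Rational(-1, 4), -10, Rational(11, 10)), 2), Rational(-1, 5880)) = Add(Pow(Rational(11, 4), 2), Rational(-1, 5880)) = Add(Rational(121, 16), Rational(-1, 5880)) = Rational(88933, 11760)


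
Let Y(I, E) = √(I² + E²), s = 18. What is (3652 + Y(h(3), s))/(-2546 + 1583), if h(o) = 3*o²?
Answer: -3652/963 - √13/107 ≈ -3.8260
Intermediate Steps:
Y(I, E) = √(E² + I²)
(3652 + Y(h(3), s))/(-2546 + 1583) = (3652 + √(18² + (3*3²)²))/(-2546 + 1583) = (3652 + √(324 + (3*9)²))/(-963) = (3652 + √(324 + 27²))*(-1/963) = (3652 + √(324 + 729))*(-1/963) = (3652 + √1053)*(-1/963) = (3652 + 9*√13)*(-1/963) = -3652/963 - √13/107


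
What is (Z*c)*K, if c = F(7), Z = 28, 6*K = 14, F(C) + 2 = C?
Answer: 980/3 ≈ 326.67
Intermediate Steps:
F(C) = -2 + C
K = 7/3 (K = (⅙)*14 = 7/3 ≈ 2.3333)
c = 5 (c = -2 + 7 = 5)
(Z*c)*K = (28*5)*(7/3) = 140*(7/3) = 980/3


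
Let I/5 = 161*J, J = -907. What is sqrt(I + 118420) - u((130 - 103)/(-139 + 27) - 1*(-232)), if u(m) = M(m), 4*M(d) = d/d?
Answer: -1/4 + I*sqrt(611715) ≈ -0.25 + 782.12*I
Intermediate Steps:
M(d) = 1/4 (M(d) = (d/d)/4 = (1/4)*1 = 1/4)
u(m) = 1/4
I = -730135 (I = 5*(161*(-907)) = 5*(-146027) = -730135)
sqrt(I + 118420) - u((130 - 103)/(-139 + 27) - 1*(-232)) = sqrt(-730135 + 118420) - 1*1/4 = sqrt(-611715) - 1/4 = I*sqrt(611715) - 1/4 = -1/4 + I*sqrt(611715)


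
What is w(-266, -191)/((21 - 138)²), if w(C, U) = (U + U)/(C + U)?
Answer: 382/6255873 ≈ 6.1063e-5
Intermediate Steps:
w(C, U) = 2*U/(C + U) (w(C, U) = (2*U)/(C + U) = 2*U/(C + U))
w(-266, -191)/((21 - 138)²) = (2*(-191)/(-266 - 191))/((21 - 138)²) = (2*(-191)/(-457))/((-117)²) = (2*(-191)*(-1/457))/13689 = (382/457)*(1/13689) = 382/6255873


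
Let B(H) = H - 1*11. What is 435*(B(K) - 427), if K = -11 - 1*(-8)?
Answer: -191835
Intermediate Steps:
K = -3 (K = -11 + 8 = -3)
B(H) = -11 + H (B(H) = H - 11 = -11 + H)
435*(B(K) - 427) = 435*((-11 - 3) - 427) = 435*(-14 - 427) = 435*(-441) = -191835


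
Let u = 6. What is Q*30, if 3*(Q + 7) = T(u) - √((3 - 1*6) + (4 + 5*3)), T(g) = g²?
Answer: 110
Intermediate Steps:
Q = 11/3 (Q = -7 + (6² - √((3 - 1*6) + (4 + 5*3)))/3 = -7 + (36 - √((3 - 6) + (4 + 15)))/3 = -7 + (36 - √(-3 + 19))/3 = -7 + (36 - √16)/3 = -7 + (36 - 1*4)/3 = -7 + (36 - 4)/3 = -7 + (⅓)*32 = -7 + 32/3 = 11/3 ≈ 3.6667)
Q*30 = (11/3)*30 = 110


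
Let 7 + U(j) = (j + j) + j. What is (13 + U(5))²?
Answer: 441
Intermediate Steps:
U(j) = -7 + 3*j (U(j) = -7 + ((j + j) + j) = -7 + (2*j + j) = -7 + 3*j)
(13 + U(5))² = (13 + (-7 + 3*5))² = (13 + (-7 + 15))² = (13 + 8)² = 21² = 441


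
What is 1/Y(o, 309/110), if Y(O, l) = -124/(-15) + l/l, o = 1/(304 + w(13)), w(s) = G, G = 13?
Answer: 15/139 ≈ 0.10791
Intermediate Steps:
w(s) = 13
o = 1/317 (o = 1/(304 + 13) = 1/317 ≈ 0.0031546)
Y(O, l) = 139/15 (Y(O, l) = -124*(-1/15) + 1 = 124/15 + 1 = 139/15)
1/Y(o, 309/110) = 1/(139/15) = 15/139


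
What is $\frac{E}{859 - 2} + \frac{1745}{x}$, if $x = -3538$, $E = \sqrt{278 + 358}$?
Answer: $- \frac{1745}{3538} + \frac{2 \sqrt{159}}{857} \approx -0.46379$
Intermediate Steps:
$E = 2 \sqrt{159}$ ($E = \sqrt{636} = 2 \sqrt{159} \approx 25.219$)
$\frac{E}{859 - 2} + \frac{1745}{x} = \frac{2 \sqrt{159}}{859 - 2} + \frac{1745}{-3538} = \frac{2 \sqrt{159}}{859 - 2} + 1745 \left(- \frac{1}{3538}\right) = \frac{2 \sqrt{159}}{857} - \frac{1745}{3538} = - \frac{1745}{3538} + \frac{2 \sqrt{159}}{857}$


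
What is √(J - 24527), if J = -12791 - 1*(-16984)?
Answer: I*√20334 ≈ 142.6*I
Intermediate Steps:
J = 4193 (J = -12791 + 16984 = 4193)
√(J - 24527) = √(4193 - 24527) = √(-20334) = I*√20334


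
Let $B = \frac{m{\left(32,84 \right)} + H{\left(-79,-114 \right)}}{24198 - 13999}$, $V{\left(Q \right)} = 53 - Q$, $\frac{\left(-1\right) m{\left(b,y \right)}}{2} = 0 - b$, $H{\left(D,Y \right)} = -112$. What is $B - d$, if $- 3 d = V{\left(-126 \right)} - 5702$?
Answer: $- \frac{18776407}{10199} \approx -1841.0$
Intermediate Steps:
$m{\left(b,y \right)} = 2 b$ ($m{\left(b,y \right)} = - 2 \left(0 - b\right) = - 2 \left(- b\right) = 2 b$)
$B = - \frac{48}{10199}$ ($B = \frac{2 \cdot 32 - 112}{24198 - 13999} = \frac{64 - 112}{10199} = \left(-48\right) \frac{1}{10199} = - \frac{48}{10199} \approx -0.0047063$)
$d = 1841$ ($d = - \frac{\left(53 - -126\right) - 5702}{3} = - \frac{\left(53 + 126\right) - 5702}{3} = - \frac{179 - 5702}{3} = \left(- \frac{1}{3}\right) \left(-5523\right) = 1841$)
$B - d = - \frac{48}{10199} - 1841 = - \frac{18776407}{10199}$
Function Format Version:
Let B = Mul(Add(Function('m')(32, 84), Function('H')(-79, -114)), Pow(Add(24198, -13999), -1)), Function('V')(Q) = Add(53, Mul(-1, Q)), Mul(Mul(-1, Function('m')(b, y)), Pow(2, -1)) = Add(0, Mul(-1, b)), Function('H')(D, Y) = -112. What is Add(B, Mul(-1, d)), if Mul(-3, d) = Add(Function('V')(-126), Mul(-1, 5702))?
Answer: Rational(-18776407, 10199) ≈ -1841.0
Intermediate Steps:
Function('m')(b, y) = Mul(2, b) (Function('m')(b, y) = Mul(-2, Add(0, Mul(-1, b))) = Mul(-2, Mul(-1, b)) = Mul(2, b))
B = Rational(-48, 10199) (B = Mul(Add(Mul(2, 32), -112), Pow(Add(24198, -13999), -1)) = Mul(Add(64, -112), Pow(10199, -1)) = Mul(-48, Rational(1, 10199)) = Rational(-48, 10199) ≈ -0.0047063)
d = 1841 (d = Mul(Rational(-1, 3), Add(Add(53, Mul(-1, -126)), Mul(-1, 5702))) = Mul(Rational(-1, 3), Add(Add(53, 126), -5702)) = Mul(Rational(-1, 3), Add(179, -5702)) = Mul(Rational(-1, 3), -5523) = 1841)
Add(B, Mul(-1, d)) = Add(Rational(-48, 10199), Mul(-1, 1841)) = Add(Rational(-48, 10199), -1841) = Rational(-18776407, 10199)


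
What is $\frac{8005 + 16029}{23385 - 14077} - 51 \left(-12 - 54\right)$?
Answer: $\frac{15677381}{4654} \approx 3368.6$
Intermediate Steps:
$\frac{8005 + 16029}{23385 - 14077} - 51 \left(-12 - 54\right) = \frac{24034}{9308} - -3366 = 24034 \cdot \frac{1}{9308} + 3366 = \frac{12017}{4654} + 3366 = \frac{15677381}{4654}$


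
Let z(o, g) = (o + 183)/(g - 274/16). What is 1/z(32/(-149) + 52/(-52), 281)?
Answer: 314539/216688 ≈ 1.4516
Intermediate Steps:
z(o, g) = (183 + o)/(-137/8 + g) (z(o, g) = (183 + o)/(g - 274*1/16) = (183 + o)/(g - 137/8) = (183 + o)/(-137/8 + g))
1/z(32/(-149) + 52/(-52), 281) = 1/(8*(183 + (32/(-149) + 52/(-52)))/(-137 + 8*281)) = 1/(8*(183 + (32*(-1/149) + 52*(-1/52)))/(-137 + 2248)) = 1/(8*(183 + (-32/149 - 1))/2111) = 1/(8*(1/2111)*(183 - 181/149)) = 1/(8*(1/2111)*(27086/149)) = 1/(216688/314539) = 314539/216688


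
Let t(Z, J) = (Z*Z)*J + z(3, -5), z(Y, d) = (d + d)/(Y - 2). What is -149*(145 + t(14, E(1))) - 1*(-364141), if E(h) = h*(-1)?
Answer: 373230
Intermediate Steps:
z(Y, d) = 2*d/(-2 + Y) (z(Y, d) = (2*d)/(-2 + Y) = 2*d/(-2 + Y))
E(h) = -h
t(Z, J) = -10 + J*Z² (t(Z, J) = (Z*Z)*J + 2*(-5)/(-2 + 3) = Z²*J + 2*(-5)/1 = J*Z² + 2*(-5)*1 = J*Z² - 10 = -10 + J*Z²)
-149*(145 + t(14, E(1))) - 1*(-364141) = -149*(145 + (-10 - 1*1*14²)) - 1*(-364141) = -149*(145 + (-10 - 1*196)) + 364141 = -149*(145 + (-10 - 196)) + 364141 = -149*(145 - 206) + 364141 = -149*(-61) + 364141 = 9089 + 364141 = 373230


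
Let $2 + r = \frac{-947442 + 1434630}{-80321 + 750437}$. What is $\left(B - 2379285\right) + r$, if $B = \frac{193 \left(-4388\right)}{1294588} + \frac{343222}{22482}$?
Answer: $- \frac{483380700517299692326}{203163307711461} \approx -2.3793 \cdot 10^{6}$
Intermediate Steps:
$r = - \frac{71087}{55843}$ ($r = -2 + \frac{-947442 + 1434630}{-80321 + 750437} = -2 + \frac{487188}{670116} = -2 + 487188 \cdot \frac{1}{670116} = -2 + \frac{40599}{55843} = - \frac{71087}{55843} \approx -1.273$)
$B = \frac{53161429556}{3638115927}$ ($B = \left(-846884\right) \frac{1}{1294588} + 343222 \cdot \frac{1}{22482} = - \frac{211721}{323647} + \frac{171611}{11241} = \frac{53161429556}{3638115927} \approx 14.612$)
$\left(B - 2379285\right) + r = \left(\frac{53161429556}{3638115927} - 2379285\right) - \frac{71087}{55843} = - \frac{8656061491942639}{3638115927} - \frac{71087}{55843} = - \frac{483380700517299692326}{203163307711461}$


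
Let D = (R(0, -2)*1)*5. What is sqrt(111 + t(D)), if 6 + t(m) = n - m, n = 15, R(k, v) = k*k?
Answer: 2*sqrt(30) ≈ 10.954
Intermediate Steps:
R(k, v) = k**2
D = 0 (D = (0**2*1)*5 = (0*1)*5 = 0*5 = 0)
t(m) = 9 - m (t(m) = -6 + (15 - m) = 9 - m)
sqrt(111 + t(D)) = sqrt(111 + (9 - 1*0)) = sqrt(111 + (9 + 0)) = sqrt(111 + 9) = sqrt(120) = 2*sqrt(30)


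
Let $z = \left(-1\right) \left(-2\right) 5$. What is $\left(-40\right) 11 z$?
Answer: $-4400$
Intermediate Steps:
$z = 10$ ($z = 2 \cdot 5 = 10$)
$\left(-40\right) 11 z = \left(-40\right) 11 \cdot 10 = \left(-440\right) 10 = -4400$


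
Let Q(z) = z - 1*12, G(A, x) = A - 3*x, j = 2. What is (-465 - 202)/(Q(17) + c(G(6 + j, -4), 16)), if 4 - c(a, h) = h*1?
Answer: 667/7 ≈ 95.286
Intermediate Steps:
Q(z) = -12 + z (Q(z) = z - 12 = -12 + z)
c(a, h) = 4 - h
(-465 - 202)/(Q(17) + c(G(6 + j, -4), 16)) = (-465 - 202)/((-12 + 17) + (4 - 1*16)) = -667/(5 + (4 - 16)) = -667/(5 - 12) = -667/(-7) = -667*(-1/7) = 667/7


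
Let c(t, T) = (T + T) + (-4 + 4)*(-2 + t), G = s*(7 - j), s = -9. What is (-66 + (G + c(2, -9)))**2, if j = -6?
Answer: 40401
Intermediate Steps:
G = -117 (G = -9*(7 - 1*(-6)) = -9*(7 + 6) = -9*13 = -117)
c(t, T) = 2*T (c(t, T) = 2*T + 0*(-2 + t) = 2*T + 0 = 2*T)
(-66 + (G + c(2, -9)))**2 = (-66 + (-117 + 2*(-9)))**2 = (-66 + (-117 - 18))**2 = (-66 - 135)**2 = (-201)**2 = 40401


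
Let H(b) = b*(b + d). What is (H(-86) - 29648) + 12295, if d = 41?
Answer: -13483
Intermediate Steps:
H(b) = b*(41 + b) (H(b) = b*(b + 41) = b*(41 + b))
(H(-86) - 29648) + 12295 = (-86*(41 - 86) - 29648) + 12295 = (-86*(-45) - 29648) + 12295 = (3870 - 29648) + 12295 = -25778 + 12295 = -13483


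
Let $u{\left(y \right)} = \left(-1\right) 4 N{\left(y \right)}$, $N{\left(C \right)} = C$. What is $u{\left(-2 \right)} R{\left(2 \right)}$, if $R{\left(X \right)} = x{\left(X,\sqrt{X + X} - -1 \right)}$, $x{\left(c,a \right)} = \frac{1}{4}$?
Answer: $2$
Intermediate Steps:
$x{\left(c,a \right)} = \frac{1}{4}$
$R{\left(X \right)} = \frac{1}{4}$
$u{\left(y \right)} = - 4 y$ ($u{\left(y \right)} = \left(-1\right) 4 y = - 4 y$)
$u{\left(-2 \right)} R{\left(2 \right)} = \left(-4\right) \left(-2\right) \frac{1}{4} = 8 \cdot \frac{1}{4} = 2$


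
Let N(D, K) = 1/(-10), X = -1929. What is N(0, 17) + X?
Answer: -19291/10 ≈ -1929.1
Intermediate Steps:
N(D, K) = -1/10
N(0, 17) + X = -1/10 - 1929 = -19291/10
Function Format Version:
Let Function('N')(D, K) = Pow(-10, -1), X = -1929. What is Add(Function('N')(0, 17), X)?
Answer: Rational(-19291, 10) ≈ -1929.1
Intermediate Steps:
Function('N')(D, K) = Rational(-1, 10)
Add(Function('N')(0, 17), X) = Add(Rational(-1, 10), -1929) = Rational(-19291, 10)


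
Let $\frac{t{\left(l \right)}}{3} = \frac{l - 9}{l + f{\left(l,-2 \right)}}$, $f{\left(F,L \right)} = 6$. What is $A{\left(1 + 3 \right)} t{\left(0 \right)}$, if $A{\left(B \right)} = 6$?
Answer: $-27$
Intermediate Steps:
$t{\left(l \right)} = \frac{3 \left(-9 + l\right)}{6 + l}$ ($t{\left(l \right)} = 3 \frac{l - 9}{l + 6} = 3 \frac{-9 + l}{6 + l} = \frac{3 \left(-9 + l\right)}{6 + l}$)
$A{\left(1 + 3 \right)} t{\left(0 \right)} = 6 \frac{3 \left(-9 + 0\right)}{6 + 0} = 6 \cdot 3 \cdot \frac{1}{6} \left(-9\right) = 6 \left(- \frac{9}{2}\right) = -27$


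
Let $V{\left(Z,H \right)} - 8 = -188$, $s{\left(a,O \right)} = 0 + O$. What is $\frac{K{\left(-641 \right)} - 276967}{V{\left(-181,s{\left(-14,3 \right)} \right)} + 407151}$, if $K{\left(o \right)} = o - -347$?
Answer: $- \frac{277261}{406971} \approx -0.68128$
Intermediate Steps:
$s{\left(a,O \right)} = O$
$V{\left(Z,H \right)} = -180$ ($V{\left(Z,H \right)} = 8 - 188 = -180$)
$K{\left(o \right)} = 347 + o$ ($K{\left(o \right)} = o + 347 = 347 + o$)
$\frac{K{\left(-641 \right)} - 276967}{V{\left(-181,s{\left(-14,3 \right)} \right)} + 407151} = \frac{\left(347 - 641\right) - 276967}{-180 + 407151} = \frac{-294 - 276967}{406971} = \left(-277261\right) \frac{1}{406971} = - \frac{277261}{406971}$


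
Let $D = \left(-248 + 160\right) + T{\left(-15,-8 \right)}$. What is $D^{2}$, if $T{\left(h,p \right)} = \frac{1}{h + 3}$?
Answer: $\frac{1117249}{144} \approx 7758.7$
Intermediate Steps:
$T{\left(h,p \right)} = \frac{1}{3 + h}$
$D = - \frac{1057}{12}$ ($D = \left(-248 + 160\right) + \frac{1}{3 - 15} = -88 + \frac{1}{-12} = -88 - \frac{1}{12} = - \frac{1057}{12} \approx -88.083$)
$D^{2} = \left(- \frac{1057}{12}\right)^{2} = \frac{1117249}{144}$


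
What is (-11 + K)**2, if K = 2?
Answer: 81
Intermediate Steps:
(-11 + K)**2 = (-11 + 2)**2 = (-9)**2 = 81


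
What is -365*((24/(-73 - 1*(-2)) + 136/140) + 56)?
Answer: -10273582/497 ≈ -20671.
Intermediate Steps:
-365*((24/(-73 - 1*(-2)) + 136/140) + 56) = -365*((24/(-73 + 2) + 136*(1/140)) + 56) = -365*((24/(-71) + 34/35) + 56) = -365*((24*(-1/71) + 34/35) + 56) = -365*((-24/71 + 34/35) + 56) = -365*(1574/2485 + 56) = -365*140734/2485 = -10273582/497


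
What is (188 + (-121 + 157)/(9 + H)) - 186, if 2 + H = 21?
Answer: 23/7 ≈ 3.2857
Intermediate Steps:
H = 19 (H = -2 + 21 = 19)
(188 + (-121 + 157)/(9 + H)) - 186 = (188 + (-121 + 157)/(9 + 19)) - 186 = (188 + 36/28) - 186 = (188 + 36*(1/28)) - 186 = (188 + 9/7) - 186 = 1325/7 - 186 = 23/7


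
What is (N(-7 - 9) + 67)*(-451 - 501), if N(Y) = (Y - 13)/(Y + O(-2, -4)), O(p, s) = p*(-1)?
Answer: -65756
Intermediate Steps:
O(p, s) = -p
N(Y) = (-13 + Y)/(2 + Y) (N(Y) = (Y - 13)/(Y - 1*(-2)) = (-13 + Y)/(Y + 2) = (-13 + Y)/(2 + Y))
(N(-7 - 9) + 67)*(-451 - 501) = ((-13 + (-7 - 9))/(2 + (-7 - 9)) + 67)*(-451 - 501) = ((-13 - 16)/(2 - 16) + 67)*(-952) = (-29/(-14) + 67)*(-952) = (-1/14*(-29) + 67)*(-952) = (29/14 + 67)*(-952) = (967/14)*(-952) = -65756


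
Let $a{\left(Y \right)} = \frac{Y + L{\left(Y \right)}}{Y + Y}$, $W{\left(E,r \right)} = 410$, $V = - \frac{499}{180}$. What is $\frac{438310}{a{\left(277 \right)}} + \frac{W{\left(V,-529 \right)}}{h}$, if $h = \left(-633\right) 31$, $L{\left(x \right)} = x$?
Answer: $\frac{8600956720}{19623} \approx 4.3831 \cdot 10^{5}$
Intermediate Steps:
$V = - \frac{499}{180}$ ($V = \left(-499\right) \frac{1}{180} = - \frac{499}{180} \approx -2.7722$)
$h = -19623$
$a{\left(Y \right)} = 1$ ($a{\left(Y \right)} = \frac{Y + Y}{Y + Y} = \frac{2 Y}{2 Y} = 2 Y \frac{1}{2 Y} = 1$)
$\frac{438310}{a{\left(277 \right)}} + \frac{W{\left(V,-529 \right)}}{h} = \frac{438310}{1} + \frac{410}{-19623} = 438310 \cdot 1 + 410 \left(- \frac{1}{19623}\right) = 438310 - \frac{410}{19623} = \frac{8600956720}{19623}$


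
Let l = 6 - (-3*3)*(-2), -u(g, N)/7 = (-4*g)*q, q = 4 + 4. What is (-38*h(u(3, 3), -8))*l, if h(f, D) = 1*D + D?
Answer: -7296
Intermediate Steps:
q = 8
u(g, N) = 224*g (u(g, N) = -7*(-4*g)*8 = -(-224)*g = 224*g)
h(f, D) = 2*D (h(f, D) = D + D = 2*D)
l = -12 (l = 6 - (-9)*(-2) = 6 - 1*18 = 6 - 18 = -12)
(-38*h(u(3, 3), -8))*l = -76*(-8)*(-12) = -38*(-16)*(-12) = 608*(-12) = -7296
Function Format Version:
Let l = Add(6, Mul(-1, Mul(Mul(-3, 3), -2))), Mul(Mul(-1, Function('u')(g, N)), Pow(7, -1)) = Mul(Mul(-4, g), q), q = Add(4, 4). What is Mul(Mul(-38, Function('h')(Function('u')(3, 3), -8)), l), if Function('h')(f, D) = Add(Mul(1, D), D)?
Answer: -7296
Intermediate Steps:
q = 8
Function('u')(g, N) = Mul(224, g) (Function('u')(g, N) = Mul(-7, Mul(Mul(-4, g), 8)) = Mul(-7, Mul(-32, g)) = Mul(224, g))
Function('h')(f, D) = Mul(2, D) (Function('h')(f, D) = Add(D, D) = Mul(2, D))
l = -12 (l = Add(6, Mul(-1, Mul(-9, -2))) = Add(6, Mul(-1, 18)) = Add(6, -18) = -12)
Mul(Mul(-38, Function('h')(Function('u')(3, 3), -8)), l) = Mul(Mul(-38, Mul(2, -8)), -12) = Mul(Mul(-38, -16), -12) = Mul(608, -12) = -7296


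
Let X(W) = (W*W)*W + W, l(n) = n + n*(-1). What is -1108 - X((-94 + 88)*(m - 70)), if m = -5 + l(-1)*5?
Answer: -91126558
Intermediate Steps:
l(n) = 0 (l(n) = n - n = 0)
m = -5 (m = -5 + 0*5 = -5 + 0 = -5)
X(W) = W + W³ (X(W) = W²*W + W = W³ + W = W + W³)
-1108 - X((-94 + 88)*(m - 70)) = -1108 - ((-94 + 88)*(-5 - 70) + ((-94 + 88)*(-5 - 70))³) = -1108 - (-6*(-75) + (-6*(-75))³) = -1108 - (450 + 450³) = -1108 - (450 + 91125000) = -1108 - 1*91125450 = -1108 - 91125450 = -91126558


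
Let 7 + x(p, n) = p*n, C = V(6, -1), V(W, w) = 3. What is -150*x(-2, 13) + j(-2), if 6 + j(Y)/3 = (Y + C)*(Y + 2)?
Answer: 4932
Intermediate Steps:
C = 3
x(p, n) = -7 + n*p (x(p, n) = -7 + p*n = -7 + n*p)
j(Y) = -18 + 3*(2 + Y)*(3 + Y) (j(Y) = -18 + 3*((Y + 3)*(Y + 2)) = -18 + 3*((3 + Y)*(2 + Y)) = -18 + 3*((2 + Y)*(3 + Y)) = -18 + 3*(2 + Y)*(3 + Y))
-150*x(-2, 13) + j(-2) = -150*(-7 + 13*(-2)) + 3*(-2)*(5 - 2) = -150*(-7 - 26) + 3*(-2)*3 = -150*(-33) - 18 = 4950 - 18 = 4932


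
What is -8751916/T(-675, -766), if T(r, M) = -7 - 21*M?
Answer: -8751916/16079 ≈ -544.31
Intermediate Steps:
-8751916/T(-675, -766) = -8751916/(-7 - 21*(-766)) = -8751916/(-7 + 16086) = -8751916/16079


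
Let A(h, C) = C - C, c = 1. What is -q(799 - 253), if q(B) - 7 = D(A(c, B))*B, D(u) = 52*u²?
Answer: -7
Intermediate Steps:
A(h, C) = 0
q(B) = 7 (q(B) = 7 + (52*0²)*B = 7 + (52*0)*B = 7 + 0*B = 7 + 0 = 7)
-q(799 - 253) = -1*7 = -7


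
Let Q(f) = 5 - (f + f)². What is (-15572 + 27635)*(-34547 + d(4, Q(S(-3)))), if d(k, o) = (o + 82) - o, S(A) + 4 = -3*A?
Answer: -415751295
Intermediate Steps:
S(A) = -4 - 3*A
Q(f) = 5 - 4*f² (Q(f) = 5 - (2*f)² = 5 - 4*f²)
d(k, o) = 82 (d(k, o) = (82 + o) - o = 82)
(-15572 + 27635)*(-34547 + d(4, Q(S(-3)))) = (-15572 + 27635)*(-34547 + 82) = 12063*(-34465) = -415751295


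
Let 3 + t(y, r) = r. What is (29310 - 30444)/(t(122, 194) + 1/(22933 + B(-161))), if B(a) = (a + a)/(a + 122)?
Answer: -507300003/85444729 ≈ -5.9372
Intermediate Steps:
t(y, r) = -3 + r
B(a) = 2*a/(122 + a) (B(a) = (2*a)/(122 + a) = 2*a/(122 + a))
(29310 - 30444)/(t(122, 194) + 1/(22933 + B(-161))) = (29310 - 30444)/((-3 + 194) + 1/(22933 + 2*(-161)/(122 - 161))) = -1134/(191 + 1/(22933 + 2*(-161)/(-39))) = -1134/(191 + 1/(22933 + 2*(-161)*(-1/39))) = -1134/(191 + 1/(22933 + 322/39)) = -1134/(191 + 1/(894709/39)) = -1134/(191 + 39/894709) = -1134/170889458/894709 = -1134*894709/170889458 = -507300003/85444729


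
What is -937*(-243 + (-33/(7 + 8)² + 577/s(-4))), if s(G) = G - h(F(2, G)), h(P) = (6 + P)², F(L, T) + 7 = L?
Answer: 25196867/75 ≈ 3.3596e+5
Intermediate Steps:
F(L, T) = -7 + L
s(G) = -1 + G (s(G) = G - (6 + (-7 + 2))² = G - (6 - 5)² = G - 1*1² = G - 1*1 = G - 1 = -1 + G)
-937*(-243 + (-33/(7 + 8)² + 577/s(-4))) = -937*(-243 + (-33/(7 + 8)² + 577/(-1 - 4))) = -937*(-243 + (-33/(15²) + 577/(-5))) = -937*(-243 + (-33/225 + 577*(-⅕))) = -937*(-243 + (-33*1/225 - 577/5)) = -937*(-243 + (-11/75 - 577/5)) = -937*(-243 - 8666/75) = -937*(-26891/75) = 25196867/75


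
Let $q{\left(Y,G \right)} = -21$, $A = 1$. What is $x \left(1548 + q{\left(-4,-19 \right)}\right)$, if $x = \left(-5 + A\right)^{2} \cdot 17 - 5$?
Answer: $407709$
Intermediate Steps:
$x = 267$ ($x = \left(-5 + 1\right)^{2} \cdot 17 - 5 = \left(-4\right)^{2} \cdot 17 - 5 = 16 \cdot 17 - 5 = 272 - 5 = 267$)
$x \left(1548 + q{\left(-4,-19 \right)}\right) = 267 \left(1548 - 21\right) = 267 \cdot 1527 = 407709$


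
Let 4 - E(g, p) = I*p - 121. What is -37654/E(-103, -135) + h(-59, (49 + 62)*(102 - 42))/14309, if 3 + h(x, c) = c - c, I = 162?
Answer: -538857071/314726455 ≈ -1.7121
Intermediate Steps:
E(g, p) = 125 - 162*p (E(g, p) = 4 - (162*p - 121) = 4 - (-121 + 162*p) = 4 + (121 - 162*p) = 125 - 162*p)
h(x, c) = -3 (h(x, c) = -3 + (c - c) = -3 + 0 = -3)
-37654/E(-103, -135) + h(-59, (49 + 62)*(102 - 42))/14309 = -37654/(125 - 162*(-135)) - 3/14309 = -37654/(125 + 21870) - 3*1/14309 = -37654/21995 - 3/14309 = -538857071/314726455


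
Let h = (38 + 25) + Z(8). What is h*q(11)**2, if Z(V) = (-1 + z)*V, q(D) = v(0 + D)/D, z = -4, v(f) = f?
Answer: 23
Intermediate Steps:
q(D) = 1 (q(D) = (0 + D)/D = D/D = 1)
Z(V) = -5*V (Z(V) = (-1 - 4)*V = -5*V)
h = 23 (h = (38 + 25) - 5*8 = 63 - 40 = 23)
h*q(11)**2 = 23*1**2 = 23*1 = 23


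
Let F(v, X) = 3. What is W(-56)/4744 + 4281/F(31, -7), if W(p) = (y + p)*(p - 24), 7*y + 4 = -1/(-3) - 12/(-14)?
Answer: 124475927/87171 ≈ 1428.0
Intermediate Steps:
y = -59/147 (y = -4/7 + (-1/(-3) - 12/(-14))/7 = -4/7 + (-1*(-⅓) - 12*(-1/14))/7 = -4/7 + (⅓ + 6/7)/7 = -4/7 + (⅐)*(25/21) = -4/7 + 25/147 = -59/147 ≈ -0.40136)
W(p) = (-24 + p)*(-59/147 + p) (W(p) = (-59/147 + p)*(p - 24) = (-59/147 + p)*(-24 + p) = (-24 + p)*(-59/147 + p))
W(-56)/4744 + 4281/F(31, -7) = (472/49 + (-56)² - 3587/147*(-56))/4744 + 4281/3 = (472/49 + 3136 + 28696/21)*(1/4744) + 4281*(⅓) = (663280/147)*(1/4744) + 1427 = 82910/87171 + 1427 = 124475927/87171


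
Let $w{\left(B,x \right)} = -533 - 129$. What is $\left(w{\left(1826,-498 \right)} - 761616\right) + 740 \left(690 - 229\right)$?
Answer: $-421138$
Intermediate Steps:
$w{\left(B,x \right)} = -662$
$\left(w{\left(1826,-498 \right)} - 761616\right) + 740 \left(690 - 229\right) = \left(-662 - 761616\right) + 740 \left(690 - 229\right) = -762278 + 740 \cdot 461 = -762278 + 341140 = -421138$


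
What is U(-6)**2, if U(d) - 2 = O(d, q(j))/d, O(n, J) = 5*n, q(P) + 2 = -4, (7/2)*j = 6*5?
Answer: 49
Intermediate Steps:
j = 60/7 (j = 2*(6*5)/7 = (2/7)*30 = 60/7 ≈ 8.5714)
q(P) = -6 (q(P) = -2 - 4 = -6)
U(d) = 7 (U(d) = 2 + (5*d)/d = 2 + 5 = 7)
U(-6)**2 = 7**2 = 49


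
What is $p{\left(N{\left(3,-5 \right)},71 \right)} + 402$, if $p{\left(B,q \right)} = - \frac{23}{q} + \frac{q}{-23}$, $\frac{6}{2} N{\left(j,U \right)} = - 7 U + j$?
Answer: $\frac{650896}{1633} \approx 398.59$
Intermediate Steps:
$N{\left(j,U \right)} = - \frac{7 U}{3} + \frac{j}{3}$ ($N{\left(j,U \right)} = \frac{- 7 U + j}{3} = \frac{j - 7 U}{3} = - \frac{7 U}{3} + \frac{j}{3}$)
$p{\left(B,q \right)} = - \frac{23}{q} - \frac{q}{23}$ ($p{\left(B,q \right)} = - \frac{23}{q} + q \left(- \frac{1}{23}\right) = - \frac{23}{q} - \frac{q}{23}$)
$p{\left(N{\left(3,-5 \right)},71 \right)} + 402 = \left(- \frac{23}{71} - \frac{71}{23}\right) + 402 = - \frac{5570}{1633} + 402 = \frac{650896}{1633}$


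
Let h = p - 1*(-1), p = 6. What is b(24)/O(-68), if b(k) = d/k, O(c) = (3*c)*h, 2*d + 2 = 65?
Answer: -1/1088 ≈ -0.00091912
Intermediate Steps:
h = 7 (h = 6 - 1*(-1) = 6 + 1 = 7)
d = 63/2 (d = -1 + (½)*65 = -1 + 65/2 = 63/2 ≈ 31.500)
O(c) = 21*c (O(c) = (3*c)*7 = 21*c)
b(k) = 63/(2*k)
b(24)/O(-68) = ((63/2)/24)/((21*(-68))) = ((63/2)*(1/24))/(-1428) = (21/16)*(-1/1428) = -1/1088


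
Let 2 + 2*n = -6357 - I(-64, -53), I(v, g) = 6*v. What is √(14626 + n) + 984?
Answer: 984 + √46554/2 ≈ 1091.9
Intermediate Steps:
n = -5975/2 (n = -1 + (-6357 - 6*(-64))/2 = -1 + (-6357 - 1*(-384))/2 = -1 + (-6357 + 384)/2 = -1 + (½)*(-5973) = -1 - 5973/2 = -5975/2 ≈ -2987.5)
√(14626 + n) + 984 = √(14626 - 5975/2) + 984 = √(23277/2) + 984 = √46554/2 + 984 = 984 + √46554/2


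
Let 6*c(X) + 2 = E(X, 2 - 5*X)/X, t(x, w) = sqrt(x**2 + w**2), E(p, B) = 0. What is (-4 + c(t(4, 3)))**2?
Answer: 169/9 ≈ 18.778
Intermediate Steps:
t(x, w) = sqrt(w**2 + x**2)
c(X) = -1/3 (c(X) = -1/3 + (0/X)/6 = -1/3 + (1/6)*0 = -1/3 + 0 = -1/3)
(-4 + c(t(4, 3)))**2 = (-4 - 1/3)**2 = (-13/3)**2 = 169/9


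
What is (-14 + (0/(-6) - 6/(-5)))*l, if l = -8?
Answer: 512/5 ≈ 102.40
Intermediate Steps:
(-14 + (0/(-6) - 6/(-5)))*l = (-14 + (0/(-6) - 6/(-5)))*(-8) = (-14 + (0*(-1/6) - 6*(-1/5)))*(-8) = (-14 + (0 + 6/5))*(-8) = (-14 + 6/5)*(-8) = -64/5*(-8) = 512/5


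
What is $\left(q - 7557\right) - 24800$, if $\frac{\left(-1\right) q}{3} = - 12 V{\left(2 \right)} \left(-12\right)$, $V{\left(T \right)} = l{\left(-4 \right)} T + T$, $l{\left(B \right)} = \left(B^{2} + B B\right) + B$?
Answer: $-57413$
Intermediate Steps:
$l{\left(B \right)} = B + 2 B^{2}$ ($l{\left(B \right)} = \left(B^{2} + B^{2}\right) + B = 2 B^{2} + B = B + 2 B^{2}$)
$V{\left(T \right)} = 29 T$ ($V{\left(T \right)} = - 4 \left(1 + 2 \left(-4\right)\right) T + T = - 4 \left(1 - 8\right) T + T = \left(-4\right) \left(-7\right) T + T = 28 T + T = 29 T$)
$q = -25056$ ($q = - 3 - 12 \cdot 29 \cdot 2 \left(-12\right) = - 3 \left(-12\right) 58 \left(-12\right) = - 3 \left(\left(-696\right) \left(-12\right)\right) = \left(-3\right) 8352 = -25056$)
$\left(q - 7557\right) - 24800 = \left(-25056 - 7557\right) - 24800 = -32613 - 24800 = -57413$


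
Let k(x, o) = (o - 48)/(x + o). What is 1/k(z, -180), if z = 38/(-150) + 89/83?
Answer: 557701/709650 ≈ 0.78588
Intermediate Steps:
z = 5098/6225 (z = 38*(-1/150) + 89*(1/83) = -19/75 + 89/83 = 5098/6225 ≈ 0.81896)
k(x, o) = (-48 + o)/(o + x)
1/k(z, -180) = 1/((-48 - 180)/(-180 + 5098/6225)) = 1/(-228/(-1115402/6225)) = 1/(-6225/1115402*(-228)) = 1/(709650/557701) = 557701/709650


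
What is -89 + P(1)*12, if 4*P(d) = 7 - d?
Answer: -71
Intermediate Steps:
P(d) = 7/4 - d/4 (P(d) = (7 - d)/4 = 7/4 - d/4)
-89 + P(1)*12 = -89 + (7/4 - ¼*1)*12 = -89 + (7/4 - ¼)*12 = -89 + (3/2)*12 = -89 + 18 = -71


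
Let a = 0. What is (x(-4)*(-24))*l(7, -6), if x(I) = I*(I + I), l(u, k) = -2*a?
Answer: 0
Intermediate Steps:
l(u, k) = 0 (l(u, k) = -2*0 = 0)
x(I) = 2*I² (x(I) = I*(2*I) = 2*I²)
(x(-4)*(-24))*l(7, -6) = ((2*(-4)²)*(-24))*0 = ((2*16)*(-24))*0 = (32*(-24))*0 = -768*0 = 0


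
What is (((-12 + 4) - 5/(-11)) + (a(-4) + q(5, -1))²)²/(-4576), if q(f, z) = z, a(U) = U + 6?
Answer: -162/17303 ≈ -0.0093625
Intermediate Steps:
a(U) = 6 + U
(((-12 + 4) - 5/(-11)) + (a(-4) + q(5, -1))²)²/(-4576) = (((-12 + 4) - 5/(-11)) + ((6 - 4) - 1)²)²/(-4576) = ((-8 - 5*(-1/11)) + (2 - 1)²)²*(-1/4576) = ((-8 + 5/11) + 1²)²*(-1/4576) = (-83/11 + 1)²*(-1/4576) = (-72/11)²*(-1/4576) = (5184/121)*(-1/4576) = -162/17303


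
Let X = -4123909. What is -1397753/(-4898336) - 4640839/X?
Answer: 28496594920381/20200291915424 ≈ 1.4107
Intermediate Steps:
-1397753/(-4898336) - 4640839/X = -1397753/(-4898336) - 4640839/(-4123909) = -1397753*(-1/4898336) - 4640839*(-1/4123909) = 1397753/4898336 + 4640839/4123909 = 28496594920381/20200291915424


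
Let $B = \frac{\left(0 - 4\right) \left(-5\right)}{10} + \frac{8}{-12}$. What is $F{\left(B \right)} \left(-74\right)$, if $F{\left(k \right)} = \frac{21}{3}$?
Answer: $-518$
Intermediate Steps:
$B = \frac{4}{3}$ ($B = \left(-4\right) \left(-5\right) \frac{1}{10} + 8 \left(- \frac{1}{12}\right) = 20 \cdot \frac{1}{10} - \frac{2}{3} = 2 - \frac{2}{3} = \frac{4}{3} \approx 1.3333$)
$F{\left(k \right)} = 7$ ($F{\left(k \right)} = 21 \cdot \frac{1}{3} = 7$)
$F{\left(B \right)} \left(-74\right) = 7 \left(-74\right) = -518$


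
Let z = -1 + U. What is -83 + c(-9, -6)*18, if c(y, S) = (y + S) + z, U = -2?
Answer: -407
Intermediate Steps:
z = -3 (z = -1 - 2 = -3)
c(y, S) = -3 + S + y (c(y, S) = (y + S) - 3 = (S + y) - 3 = -3 + S + y)
-83 + c(-9, -6)*18 = -83 + (-3 - 6 - 9)*18 = -83 - 18*18 = -83 - 324 = -407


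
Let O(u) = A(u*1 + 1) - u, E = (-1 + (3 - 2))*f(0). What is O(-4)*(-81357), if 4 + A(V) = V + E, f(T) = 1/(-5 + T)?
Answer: 244071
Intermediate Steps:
E = 0 (E = (-1 + (3 - 2))/(-5 + 0) = (-1 + 1)/(-5) = 0*(-⅕) = 0)
A(V) = -4 + V (A(V) = -4 + (V + 0) = -4 + V)
O(u) = -3 (O(u) = (-4 + (u*1 + 1)) - u = (-4 + (u + 1)) - u = (-4 + (1 + u)) - u = (-3 + u) - u = -3)
O(-4)*(-81357) = -3*(-81357) = 244071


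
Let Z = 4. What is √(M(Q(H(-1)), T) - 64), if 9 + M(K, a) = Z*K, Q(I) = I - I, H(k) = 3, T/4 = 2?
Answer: I*√73 ≈ 8.544*I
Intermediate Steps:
T = 8 (T = 4*2 = 8)
Q(I) = 0
M(K, a) = -9 + 4*K
√(M(Q(H(-1)), T) - 64) = √((-9 + 4*0) - 64) = √((-9 + 0) - 64) = √(-9 - 64) = √(-73) = I*√73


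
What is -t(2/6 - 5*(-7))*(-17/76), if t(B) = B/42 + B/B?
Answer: 493/1197 ≈ 0.41186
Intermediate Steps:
t(B) = 1 + B/42 (t(B) = B*(1/42) + 1 = B/42 + 1 = 1 + B/42)
-t(2/6 - 5*(-7))*(-17/76) = -(1 + (2/6 - 5*(-7))/42)*(-17/76) = -(1 + (2*(⅙) + 35)/42)*(-17*1/76) = -(1 + (⅓ + 35)/42)*(-17)/76 = -(1 + (1/42)*(106/3))*(-17)/76 = -(1 + 53/63)*(-17)/76 = -116*(-17)/(63*76) = -1*(-493/1197) = 493/1197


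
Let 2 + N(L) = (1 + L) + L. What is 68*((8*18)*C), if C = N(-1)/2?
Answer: -14688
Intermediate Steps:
N(L) = -1 + 2*L (N(L) = -2 + ((1 + L) + L) = -2 + (1 + 2*L) = -1 + 2*L)
C = -3/2 (C = (-1 + 2*(-1))/2 = (-1 - 2)*(½) = -3*½ = -3/2 ≈ -1.5000)
68*((8*18)*C) = 68*((8*18)*(-3/2)) = 68*(144*(-3/2)) = 68*(-216) = -14688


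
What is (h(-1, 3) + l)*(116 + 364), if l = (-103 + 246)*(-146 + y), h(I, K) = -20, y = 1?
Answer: -9962400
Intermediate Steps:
l = -20735 (l = (-103 + 246)*(-146 + 1) = 143*(-145) = -20735)
(h(-1, 3) + l)*(116 + 364) = (-20 - 20735)*(116 + 364) = -20755*480 = -9962400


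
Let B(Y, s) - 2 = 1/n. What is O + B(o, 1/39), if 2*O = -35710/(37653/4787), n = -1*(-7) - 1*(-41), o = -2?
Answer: -1366332713/602448 ≈ -2268.0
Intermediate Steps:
n = 48 (n = 7 + 41 = 48)
B(Y, s) = 97/48 (B(Y, s) = 2 + 1/48 = 97/48)
O = -85471885/37653 (O = (-35710/(37653/4787))/2 = (-35710/(37653*(1/4787)))/2 = (-35710/37653/4787)/2 = (-35710*4787/37653)/2 = (½)*(-170943770/37653) = -85471885/37653 ≈ -2270.0)
O + B(o, 1/39) = -85471885/37653 + 97/48 = -1366332713/602448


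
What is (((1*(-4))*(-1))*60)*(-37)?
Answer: -8880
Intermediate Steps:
(((1*(-4))*(-1))*60)*(-37) = (-4*(-1)*60)*(-37) = (4*60)*(-37) = 240*(-37) = -8880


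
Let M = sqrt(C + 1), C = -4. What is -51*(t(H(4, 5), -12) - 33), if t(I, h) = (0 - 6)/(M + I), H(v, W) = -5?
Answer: 22797/14 - 153*I*sqrt(3)/14 ≈ 1628.4 - 18.929*I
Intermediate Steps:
M = I*sqrt(3) (M = sqrt(-4 + 1) = sqrt(-3) = I*sqrt(3) ≈ 1.732*I)
t(I, h) = -6/(I + I*sqrt(3)) (t(I, h) = (0 - 6)/(I*sqrt(3) + I) = -6/(I + I*sqrt(3)))
-51*(t(H(4, 5), -12) - 33) = -51*(-6/(-5 + I*sqrt(3)) - 33) = -51*(-33 - 6/(-5 + I*sqrt(3))) = 1683 + 306/(-5 + I*sqrt(3))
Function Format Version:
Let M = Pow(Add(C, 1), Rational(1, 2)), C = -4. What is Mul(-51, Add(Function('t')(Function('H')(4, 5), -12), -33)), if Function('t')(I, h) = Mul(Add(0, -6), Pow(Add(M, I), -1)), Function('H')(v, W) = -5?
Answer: Add(Rational(22797, 14), Mul(Rational(-153, 14), I, Pow(3, Rational(1, 2)))) ≈ Add(1628.4, Mul(-18.929, I))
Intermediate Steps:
M = Mul(I, Pow(3, Rational(1, 2))) (M = Pow(Add(-4, 1), Rational(1, 2)) = Pow(-3, Rational(1, 2)) = Mul(I, Pow(3, Rational(1, 2))) ≈ Mul(1.7320, I))
Function('t')(I, h) = Mul(-6, Pow(Add(I, Mul(I, Pow(3, Rational(1, 2)))), -1)) (Function('t')(I, h) = Mul(Add(0, -6), Pow(Add(Mul(I, Pow(3, Rational(1, 2))), I), -1)) = Mul(-6, Pow(Add(I, Mul(I, Pow(3, Rational(1, 2)))), -1)))
Mul(-51, Add(Function('t')(Function('H')(4, 5), -12), -33)) = Mul(-51, Add(Mul(-6, Pow(Add(-5, Mul(I, Pow(3, Rational(1, 2)))), -1)), -33)) = Mul(-51, Add(-33, Mul(-6, Pow(Add(-5, Mul(I, Pow(3, Rational(1, 2)))), -1)))) = Add(1683, Mul(306, Pow(Add(-5, Mul(I, Pow(3, Rational(1, 2)))), -1)))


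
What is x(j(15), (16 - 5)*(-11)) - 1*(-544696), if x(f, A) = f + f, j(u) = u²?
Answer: 545146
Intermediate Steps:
x(f, A) = 2*f
x(j(15), (16 - 5)*(-11)) - 1*(-544696) = 2*15² - 1*(-544696) = 2*225 + 544696 = 450 + 544696 = 545146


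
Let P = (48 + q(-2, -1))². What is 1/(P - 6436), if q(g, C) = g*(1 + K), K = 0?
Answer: -1/4320 ≈ -0.00023148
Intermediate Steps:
q(g, C) = g (q(g, C) = g*(1 + 0) = g*1 = g)
P = 2116 (P = (48 - 2)² = 46² = 2116)
1/(P - 6436) = 1/(2116 - 6436) = 1/(-4320) = -1/4320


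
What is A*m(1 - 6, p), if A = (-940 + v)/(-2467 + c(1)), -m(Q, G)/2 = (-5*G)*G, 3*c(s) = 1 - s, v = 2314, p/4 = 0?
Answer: 0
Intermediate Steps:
p = 0 (p = 4*0 = 0)
c(s) = 1/3 - s/3 (c(s) = (1 - s)/3 = 1/3 - s/3)
m(Q, G) = 10*G**2 (m(Q, G) = -2*(-5*G)*G = -(-10)*G**2 = 10*G**2)
A = -1374/2467 (A = (-940 + 2314)/(-2467 + (1/3 - 1/3*1)) = 1374/(-2467 + (1/3 - 1/3)) = 1374/(-2467 + 0) = 1374/(-2467) = 1374*(-1/2467) = -1374/2467 ≈ -0.55695)
A*m(1 - 6, p) = -13740*0**2/2467 = -13740*0/2467 = -1374/2467*0 = 0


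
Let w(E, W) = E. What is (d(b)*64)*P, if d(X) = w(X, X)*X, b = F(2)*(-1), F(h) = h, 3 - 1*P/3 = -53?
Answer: 43008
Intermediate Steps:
P = 168 (P = 9 - 3*(-53) = 9 + 159 = 168)
b = -2 (b = 2*(-1) = -2)
d(X) = X² (d(X) = X*X = X²)
(d(b)*64)*P = ((-2)²*64)*168 = (4*64)*168 = 256*168 = 43008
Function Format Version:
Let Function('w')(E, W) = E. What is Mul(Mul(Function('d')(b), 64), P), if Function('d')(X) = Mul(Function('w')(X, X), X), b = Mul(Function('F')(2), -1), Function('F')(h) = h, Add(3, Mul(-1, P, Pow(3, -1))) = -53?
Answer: 43008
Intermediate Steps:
P = 168 (P = Add(9, Mul(-3, -53)) = Add(9, 159) = 168)
b = -2 (b = Mul(2, -1) = -2)
Function('d')(X) = Pow(X, 2) (Function('d')(X) = Mul(X, X) = Pow(X, 2))
Mul(Mul(Function('d')(b), 64), P) = Mul(Mul(Pow(-2, 2), 64), 168) = Mul(Mul(4, 64), 168) = Mul(256, 168) = 43008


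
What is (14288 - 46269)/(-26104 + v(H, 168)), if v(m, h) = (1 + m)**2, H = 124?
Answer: 31981/10479 ≈ 3.0519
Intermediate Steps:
(14288 - 46269)/(-26104 + v(H, 168)) = (14288 - 46269)/(-26104 + (1 + 124)**2) = -31981/(-26104 + 125**2) = -31981/(-26104 + 15625) = -31981/(-10479) = -31981*(-1/10479) = 31981/10479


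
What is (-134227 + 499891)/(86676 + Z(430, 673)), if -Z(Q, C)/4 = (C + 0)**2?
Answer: -22854/107815 ≈ -0.21197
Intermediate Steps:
Z(Q, C) = -4*C**2 (Z(Q, C) = -4*(C + 0)**2 = -4*C**2)
(-134227 + 499891)/(86676 + Z(430, 673)) = (-134227 + 499891)/(86676 - 4*673**2) = 365664/(86676 - 4*452929) = 365664/(86676 - 1811716) = 365664/(-1725040) = 365664*(-1/1725040) = -22854/107815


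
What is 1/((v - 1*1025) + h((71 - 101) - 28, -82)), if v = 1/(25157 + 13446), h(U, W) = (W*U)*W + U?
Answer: -38603/15096668224 ≈ -2.5571e-6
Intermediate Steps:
h(U, W) = U + U*W² (h(U, W) = (U*W)*W + U = U*W² + U = U + U*W²)
v = 1/38603 ≈ 2.5905e-5
1/((v - 1*1025) + h((71 - 101) - 28, -82)) = 1/((1/38603 - 1*1025) + ((71 - 101) - 28)*(1 + (-82)²)) = 1/((1/38603 - 1025) + (-30 - 28)*(1 + 6724)) = 1/(-39568074/38603 - 58*6725) = 1/(-39568074/38603 - 390050) = 1/(-15096668224/38603) = -38603/15096668224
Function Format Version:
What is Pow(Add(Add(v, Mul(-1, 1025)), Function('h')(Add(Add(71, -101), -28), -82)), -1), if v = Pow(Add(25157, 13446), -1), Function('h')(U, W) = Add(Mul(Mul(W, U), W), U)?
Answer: Rational(-38603, 15096668224) ≈ -2.5571e-6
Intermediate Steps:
Function('h')(U, W) = Add(U, Mul(U, Pow(W, 2))) (Function('h')(U, W) = Add(Mul(Mul(U, W), W), U) = Add(Mul(U, Pow(W, 2)), U) = Add(U, Mul(U, Pow(W, 2))))
v = Rational(1, 38603) (v = Pow(38603, -1) = Rational(1, 38603) ≈ 2.5905e-5)
Pow(Add(Add(v, Mul(-1, 1025)), Function('h')(Add(Add(71, -101), -28), -82)), -1) = Pow(Add(Add(Rational(1, 38603), Mul(-1, 1025)), Mul(Add(Add(71, -101), -28), Add(1, Pow(-82, 2)))), -1) = Pow(Add(Add(Rational(1, 38603), -1025), Mul(Add(-30, -28), Add(1, 6724))), -1) = Pow(Add(Rational(-39568074, 38603), Mul(-58, 6725)), -1) = Pow(Add(Rational(-39568074, 38603), -390050), -1) = Pow(Rational(-15096668224, 38603), -1) = Rational(-38603, 15096668224)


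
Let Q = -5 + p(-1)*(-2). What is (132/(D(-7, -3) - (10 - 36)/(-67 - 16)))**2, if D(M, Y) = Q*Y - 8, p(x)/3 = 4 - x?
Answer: 13337104/7155625 ≈ 1.8639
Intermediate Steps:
p(x) = 12 - 3*x (p(x) = 3*(4 - x) = 12 - 3*x)
Q = -35 (Q = -5 + (12 - 3*(-1))*(-2) = -5 + (12 + 3)*(-2) = -5 + 15*(-2) = -5 - 30 = -35)
D(M, Y) = -8 - 35*Y (D(M, Y) = -35*Y - 8 = -8 - 35*Y)
(132/(D(-7, -3) - (10 - 36)/(-67 - 16)))**2 = (132/((-8 - 35*(-3)) - (10 - 36)/(-67 - 16)))**2 = (132/((-8 + 105) - (-26)/(-83)))**2 = (132/(97 - (-26)*(-1)/83))**2 = (132/(97 - 1*26/83))**2 = (132/(97 - 26/83))**2 = (132/(8025/83))**2 = (132*(83/8025))**2 = (3652/2675)**2 = 13337104/7155625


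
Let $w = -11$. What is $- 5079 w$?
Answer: $55869$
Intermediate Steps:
$- 5079 w = \left(-5079\right) \left(-11\right) = 55869$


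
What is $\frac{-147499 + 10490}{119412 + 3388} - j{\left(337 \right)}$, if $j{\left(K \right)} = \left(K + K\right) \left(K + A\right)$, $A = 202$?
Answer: $- \frac{44611657809}{122800} \approx -3.6329 \cdot 10^{5}$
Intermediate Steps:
$j{\left(K \right)} = 2 K \left(202 + K\right)$ ($j{\left(K \right)} = \left(K + K\right) \left(K + 202\right) = 2 K \left(202 + K\right)$)
$\frac{-147499 + 10490}{119412 + 3388} - j{\left(337 \right)} = \frac{-147499 + 10490}{119412 + 3388} - 2 \cdot 337 \left(202 + 337\right) = - \frac{137009}{122800} - 2 \cdot 337 \cdot 539 = \left(-137009\right) \frac{1}{122800} - 363286 = - \frac{137009}{122800} - 363286 = - \frac{44611657809}{122800}$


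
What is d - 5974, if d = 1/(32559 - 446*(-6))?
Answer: -210493889/35235 ≈ -5974.0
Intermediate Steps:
d = 1/35235 (d = 1/(32559 + 2676) = 1/35235 ≈ 2.8381e-5)
d - 5974 = 1/35235 - 5974 = -210493889/35235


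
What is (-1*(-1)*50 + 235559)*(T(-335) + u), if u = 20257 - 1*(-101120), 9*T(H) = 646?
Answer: 257529825751/9 ≈ 2.8614e+10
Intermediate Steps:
T(H) = 646/9 (T(H) = (⅑)*646 = 646/9)
u = 121377 (u = 20257 + 101120 = 121377)
(-1*(-1)*50 + 235559)*(T(-335) + u) = (-1*(-1)*50 + 235559)*(646/9 + 121377) = (1*50 + 235559)*(1093039/9) = (50 + 235559)*(1093039/9) = 235609*(1093039/9) = 257529825751/9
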